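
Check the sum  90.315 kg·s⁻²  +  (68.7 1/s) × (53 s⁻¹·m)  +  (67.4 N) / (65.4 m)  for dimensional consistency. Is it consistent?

No

In SI base units:
  90.315 kg·s⁻²:  kg·s⁻²
  (68.7 1/s) × (53 s⁻¹·m):  [s⁻¹] · [m·s⁻¹] = m·s⁻²
  (67.4 N) / (65.4 m):  [kg·m·s⁻²] / [m] = kg·s⁻²
The terms do not share a single dimension (kg·s⁻² vs m·s⁻²).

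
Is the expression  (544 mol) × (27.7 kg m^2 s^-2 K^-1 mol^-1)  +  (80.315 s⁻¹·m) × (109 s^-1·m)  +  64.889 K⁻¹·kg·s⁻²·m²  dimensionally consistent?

Reduce each to base SI dimensions:
  (544 mol) × (27.7 kg m^2 s^-2 K^-1 mol^-1):  [mol] · [kg·m²·s⁻²·K⁻¹·mol⁻¹] = kg·m²·s⁻²·K⁻¹
  (80.315 s⁻¹·m) × (109 s^-1·m):  [m·s⁻¹] · [m·s⁻¹] = m²·s⁻²
  64.889 K⁻¹·kg·s⁻²·m²:  kg·m²·s⁻²·K⁻¹
The terms do not share a single dimension (kg·m²·s⁻²·K⁻¹ vs m²·s⁻²).

No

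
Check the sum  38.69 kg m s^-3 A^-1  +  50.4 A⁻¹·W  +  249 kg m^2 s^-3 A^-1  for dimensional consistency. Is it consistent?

Work out the base dimensions of each:
  38.69 kg m s^-3 A^-1:  kg·m·s⁻³·A⁻¹
  50.4 A⁻¹·W:  W·A⁻¹ = J·s⁻¹·A⁻¹ = kg·m²·s⁻³·A⁻¹
  249 kg m^2 s^-3 A^-1:  kg·m²·s⁻³·A⁻¹
The terms do not share a single dimension (kg·m²·s⁻³·A⁻¹ vs kg·m·s⁻³·A⁻¹).

No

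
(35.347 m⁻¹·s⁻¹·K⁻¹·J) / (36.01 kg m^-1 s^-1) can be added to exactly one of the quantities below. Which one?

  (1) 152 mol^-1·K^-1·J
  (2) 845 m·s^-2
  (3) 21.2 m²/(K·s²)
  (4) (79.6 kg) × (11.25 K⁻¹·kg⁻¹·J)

(3)

Reference: [kg·m·s⁻³·K⁻¹] / [kg·m⁻¹·s⁻¹] = m²·s⁻²·K⁻¹.
Each option:
  (1) J·mol⁻¹·K⁻¹ = N·m·mol⁻¹·K⁻¹ = kg·m²·s⁻²·K⁻¹·mol⁻¹
  (2) m·s⁻²
  (3) m²·s⁻²·K⁻¹  ← same
  (4) [kg] · [m²·s⁻²·K⁻¹] = kg·m²·s⁻²·K⁻¹
Only (3) matches m²·s⁻²·K⁻¹.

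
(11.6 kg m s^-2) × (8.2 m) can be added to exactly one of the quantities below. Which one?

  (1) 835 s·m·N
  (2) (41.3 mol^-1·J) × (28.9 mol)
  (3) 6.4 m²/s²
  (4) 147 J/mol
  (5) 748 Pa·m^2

Reference: [kg·m·s⁻²] · [m] = kg·m²·s⁻².
Each option:
  (1) N·m·s = kg·m·s⁻²·m·s = kg·m²·s⁻¹
  (2) [kg·m²·s⁻²·mol⁻¹] · [mol] = kg·m²·s⁻²  ← same
  (3) m²·s⁻²
  (4) J·mol⁻¹ = N·m·mol⁻¹ = kg·m²·s⁻²·mol⁻¹
  (5) Pa·m² = N·m⁻²·m² = kg·m·s⁻²
Only (2) matches kg·m²·s⁻².

(2)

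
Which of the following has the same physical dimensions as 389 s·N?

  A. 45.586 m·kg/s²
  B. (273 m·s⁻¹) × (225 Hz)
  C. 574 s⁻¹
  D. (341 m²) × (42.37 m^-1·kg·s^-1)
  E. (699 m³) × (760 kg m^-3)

D.

Reference: N·s = kg·m·s⁻²·s = kg·m·s⁻¹.
Each option:
  A. kg·m·s⁻²
  B. [m·s⁻¹] · [s⁻¹] = m·s⁻²
  C. s⁻¹
  D. [m²] · [kg·m⁻¹·s⁻¹] = kg·m·s⁻¹  ← same
  E. [m³] · [kg·m⁻³] = kg
Only D. matches kg·m·s⁻¹.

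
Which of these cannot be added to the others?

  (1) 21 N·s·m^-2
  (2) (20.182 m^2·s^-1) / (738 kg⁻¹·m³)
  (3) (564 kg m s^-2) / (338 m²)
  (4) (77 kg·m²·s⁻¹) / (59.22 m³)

(3)

In SI base units:
  (1) N·s·m⁻² = kg·m·s⁻²·s·m⁻² = kg·m⁻¹·s⁻¹
  (2) [m²·s⁻¹] / [kg⁻¹·m³] = kg·m⁻¹·s⁻¹
  (3) [kg·m·s⁻²] / [m²] = kg·m⁻¹·s⁻²
  (4) [kg·m²·s⁻¹] / [m³] = kg·m⁻¹·s⁻¹
All reduce to kg·m⁻¹·s⁻¹ except (3), which is kg·m⁻¹·s⁻².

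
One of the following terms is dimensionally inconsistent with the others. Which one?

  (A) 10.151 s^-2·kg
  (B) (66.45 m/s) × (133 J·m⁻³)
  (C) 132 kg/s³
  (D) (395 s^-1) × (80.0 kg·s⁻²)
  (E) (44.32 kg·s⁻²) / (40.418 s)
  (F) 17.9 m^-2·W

Dimensions:
  (A) kg·s⁻²
  (B) [m·s⁻¹] · [kg·m⁻¹·s⁻²] = kg·s⁻³
  (C) kg·s⁻³
  (D) [s⁻¹] · [kg·s⁻²] = kg·s⁻³
  (E) [kg·s⁻²] / [s] = kg·s⁻³
  (F) W·m⁻² = J·s⁻¹·m⁻² = kg·s⁻³
All reduce to kg·s⁻³ except (A), which is kg·s⁻².

(A)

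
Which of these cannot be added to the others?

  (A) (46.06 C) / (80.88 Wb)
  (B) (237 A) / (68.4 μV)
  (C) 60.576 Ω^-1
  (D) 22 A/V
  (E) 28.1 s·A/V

(E)

Reduce each to base SI dimensions:
  (A) [s·A] / [kg·m²·s⁻²·A⁻¹] = kg⁻¹·m⁻²·s³·A²
  (B) [A] / [kg·m²·s⁻³·A⁻¹] = kg⁻¹·m⁻²·s³·A²
  (C) Ω⁻¹ = (V·A⁻¹)⁻¹ = kg⁻¹·m⁻²·s³·A²
  (D) A·V⁻¹ = A·(J·C⁻¹)⁻¹ = kg⁻¹·m⁻²·s³·A²
  (E) A·s·V⁻¹ = A·s·(J·C⁻¹)⁻¹ = kg⁻¹·m⁻²·s⁴·A²
All reduce to kg⁻¹·m⁻²·s³·A² except (E), which is kg⁻¹·m⁻²·s⁴·A².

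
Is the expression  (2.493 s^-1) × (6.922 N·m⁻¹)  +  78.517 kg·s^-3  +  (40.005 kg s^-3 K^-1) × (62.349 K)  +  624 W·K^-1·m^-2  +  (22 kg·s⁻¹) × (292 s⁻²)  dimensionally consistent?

Expand each in SI base units:
  (2.493 s^-1) × (6.922 N·m⁻¹):  [s⁻¹] · [kg·s⁻²] = kg·s⁻³
  78.517 kg·s^-3:  kg·s⁻³
  (40.005 kg s^-3 K^-1) × (62.349 K):  [kg·s⁻³·K⁻¹] · [K] = kg·s⁻³
  624 W·K^-1·m^-2:  W·m⁻²·K⁻¹ = J·s⁻¹·m⁻²·K⁻¹ = kg·s⁻³·K⁻¹
  (22 kg·s⁻¹) × (292 s⁻²):  [kg·s⁻¹] · [s⁻²] = kg·s⁻³
The terms do not share a single dimension (kg·s⁻³ vs kg·s⁻³·K⁻¹).

No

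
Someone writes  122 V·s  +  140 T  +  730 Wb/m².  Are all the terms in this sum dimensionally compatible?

Reduce each to base SI dimensions:
  122 V·s:  V·s = J·C⁻¹·s = kg·m²·s⁻²·A⁻¹
  140 T:  T = Wb·m⁻² = kg·s⁻²·A⁻¹
  730 Wb/m²:  Wb·m⁻² = V·s·m⁻² = kg·s⁻²·A⁻¹
The terms do not share a single dimension (kg·m²·s⁻²·A⁻¹ vs kg·s⁻²·A⁻¹).

No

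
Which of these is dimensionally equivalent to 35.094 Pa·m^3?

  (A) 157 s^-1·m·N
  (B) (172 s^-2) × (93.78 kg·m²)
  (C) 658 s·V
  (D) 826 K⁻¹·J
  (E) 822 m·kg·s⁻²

(B)

Reference: Pa·m³ = N·m⁻²·m³ = kg·m²·s⁻².
Each option:
  (A) N·m·s⁻¹ = kg·m·s⁻²·m·s⁻¹ = kg·m²·s⁻³
  (B) [s⁻²] · [kg·m²] = kg·m²·s⁻²  ← same
  (C) V·s = J·C⁻¹·s = kg·m²·s⁻²·A⁻¹
  (D) J·K⁻¹ = N·m·K⁻¹ = kg·m²·s⁻²·K⁻¹
  (E) kg·m·s⁻²
Only (B) matches kg·m²·s⁻².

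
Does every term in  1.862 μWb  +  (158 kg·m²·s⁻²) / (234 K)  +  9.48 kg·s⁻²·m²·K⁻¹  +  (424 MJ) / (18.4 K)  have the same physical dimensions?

Dimensions:
  1.862 μWb:  Wb = V·s = kg·m²·s⁻²·A⁻¹
  (158 kg·m²·s⁻²) / (234 K):  [kg·m²·s⁻²] / [K] = kg·m²·s⁻²·K⁻¹
  9.48 kg·s⁻²·m²·K⁻¹:  kg·m²·s⁻²·K⁻¹
  (424 MJ) / (18.4 K):  [kg·m²·s⁻²] / [K] = kg·m²·s⁻²·K⁻¹
The terms do not share a single dimension (kg·m²·s⁻²·A⁻¹ vs kg·m²·s⁻²·K⁻¹).

No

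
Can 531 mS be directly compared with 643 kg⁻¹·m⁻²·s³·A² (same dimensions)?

Yes

Reduce each to base SI dimensions:
  531 mS:  S = Ω⁻¹ = kg⁻¹·m⁻²·s³·A²
  643 kg⁻¹·m⁻²·s³·A²:  kg⁻¹·m⁻²·s³·A²
Both are kg⁻¹·m⁻²·s³·A², so they have the same dimensions and can be added.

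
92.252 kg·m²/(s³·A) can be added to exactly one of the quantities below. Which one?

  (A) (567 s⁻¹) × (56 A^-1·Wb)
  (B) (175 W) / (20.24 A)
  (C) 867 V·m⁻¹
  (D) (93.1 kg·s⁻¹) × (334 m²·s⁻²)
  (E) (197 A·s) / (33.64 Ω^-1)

Reference: kg·m²·s⁻³·A⁻¹.
Each option:
  (A) [s⁻¹] · [kg·m²·s⁻²·A⁻²] = kg·m²·s⁻³·A⁻²
  (B) [kg·m²·s⁻³] / [A] = kg·m²·s⁻³·A⁻¹  ← same
  (C) V·m⁻¹ = J·C⁻¹·m⁻¹ = kg·m·s⁻³·A⁻¹
  (D) [kg·s⁻¹] · [m²·s⁻²] = kg·m²·s⁻³
  (E) [s·A] / [kg⁻¹·m⁻²·s³·A²] = kg·m²·s⁻²·A⁻¹
Only (B) matches kg·m²·s⁻³·A⁻¹.

(B)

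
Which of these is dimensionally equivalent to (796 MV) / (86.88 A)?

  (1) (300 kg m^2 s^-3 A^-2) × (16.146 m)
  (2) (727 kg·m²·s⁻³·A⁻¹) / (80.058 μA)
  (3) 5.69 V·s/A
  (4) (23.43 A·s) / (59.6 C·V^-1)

(2)

Reference: [kg·m²·s⁻³·A⁻¹] / [A] = kg·m²·s⁻³·A⁻².
Each option:
  (1) [kg·m²·s⁻³·A⁻²] · [m] = kg·m³·s⁻³·A⁻²
  (2) [kg·m²·s⁻³·A⁻¹] / [A] = kg·m²·s⁻³·A⁻²  ← same
  (3) V·s·A⁻¹ = J·C⁻¹·s·A⁻¹ = kg·m²·s⁻²·A⁻²
  (4) [s·A] / [kg⁻¹·m⁻²·s⁴·A²] = kg·m²·s⁻³·A⁻¹
Only (2) matches kg·m²·s⁻³·A⁻².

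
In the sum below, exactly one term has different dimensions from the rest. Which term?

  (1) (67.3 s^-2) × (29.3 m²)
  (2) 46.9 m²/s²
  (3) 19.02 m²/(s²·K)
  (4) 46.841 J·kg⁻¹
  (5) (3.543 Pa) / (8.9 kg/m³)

(3)

Dimensions:
  (1) [s⁻²] · [m²] = m²·s⁻²
  (2) m²·s⁻²
  (3) m²·s⁻²·K⁻¹
  (4) J·kg⁻¹ = N·m·kg⁻¹ = m²·s⁻²
  (5) [kg·m⁻¹·s⁻²] / [kg·m⁻³] = m²·s⁻²
All reduce to m²·s⁻² except (3), which is m²·s⁻²·K⁻¹.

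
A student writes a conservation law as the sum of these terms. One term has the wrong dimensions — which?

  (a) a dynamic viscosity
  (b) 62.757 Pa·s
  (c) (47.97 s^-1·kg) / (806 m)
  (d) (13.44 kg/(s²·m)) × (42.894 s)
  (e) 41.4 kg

Dimensions:
  (a) [dynamic viscosity] = kg·m⁻¹·s⁻¹
  (b) Pa·s = N·m⁻²·s = kg·m⁻¹·s⁻¹
  (c) [kg·s⁻¹] / [m] = kg·m⁻¹·s⁻¹
  (d) [kg·m⁻¹·s⁻²] · [s] = kg·m⁻¹·s⁻¹
  (e) kg
All reduce to kg·m⁻¹·s⁻¹ except (e), which is kg.

(e)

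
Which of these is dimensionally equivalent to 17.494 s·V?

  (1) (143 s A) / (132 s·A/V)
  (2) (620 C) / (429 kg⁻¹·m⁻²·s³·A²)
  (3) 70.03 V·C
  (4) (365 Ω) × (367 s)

(2)

Reference: V·s = J·C⁻¹·s = kg·m²·s⁻²·A⁻¹.
Each option:
  (1) [s·A] / [kg⁻¹·m⁻²·s⁴·A²] = kg·m²·s⁻³·A⁻¹
  (2) [s·A] / [kg⁻¹·m⁻²·s³·A²] = kg·m²·s⁻²·A⁻¹  ← same
  (3) C·V = s·A·J·C⁻¹ = kg·m²·s⁻²
  (4) [kg·m²·s⁻³·A⁻²] · [s] = kg·m²·s⁻²·A⁻²
Only (2) matches kg·m²·s⁻²·A⁻¹.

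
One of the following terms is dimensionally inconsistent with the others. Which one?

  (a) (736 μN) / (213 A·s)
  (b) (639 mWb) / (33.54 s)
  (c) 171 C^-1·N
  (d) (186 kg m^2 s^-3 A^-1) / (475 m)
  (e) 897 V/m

In SI base units:
  (a) [kg·m·s⁻²] / [s·A] = kg·m·s⁻³·A⁻¹
  (b) [kg·m²·s⁻²·A⁻¹] / [s] = kg·m²·s⁻³·A⁻¹
  (c) N·C⁻¹ = kg·m·s⁻²·(s·A)⁻¹ = kg·m·s⁻³·A⁻¹
  (d) [kg·m²·s⁻³·A⁻¹] / [m] = kg·m·s⁻³·A⁻¹
  (e) V·m⁻¹ = J·C⁻¹·m⁻¹ = kg·m·s⁻³·A⁻¹
All reduce to kg·m·s⁻³·A⁻¹ except (b), which is kg·m²·s⁻³·A⁻¹.

(b)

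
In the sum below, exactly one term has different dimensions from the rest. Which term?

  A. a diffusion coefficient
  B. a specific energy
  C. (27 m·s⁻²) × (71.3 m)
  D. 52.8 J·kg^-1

Expand each in SI base units:
  A. [diffusion coefficient] = m²·s⁻¹
  B. [specific energy] = m²·s⁻²
  C. [m·s⁻²] · [m] = m²·s⁻²
  D. J·kg⁻¹ = N·m·kg⁻¹ = m²·s⁻²
All reduce to m²·s⁻² except A., which is m²·s⁻¹.

A.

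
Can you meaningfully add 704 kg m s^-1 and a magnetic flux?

Reduce each to base SI dimensions:
  704 kg m s^-1:  kg·m·s⁻¹
  a magnetic flux:  [magnetic flux] = kg·m²·s⁻²·A⁻¹
kg·m·s⁻¹ ≠ kg·m²·s⁻²·A⁻¹, so they cannot be added.

No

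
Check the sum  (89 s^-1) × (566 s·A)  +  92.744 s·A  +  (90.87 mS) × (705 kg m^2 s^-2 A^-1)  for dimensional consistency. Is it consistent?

No

Work out the base dimensions of each:
  (89 s^-1) × (566 s·A):  [s⁻¹] · [s·A] = A
  92.744 s·A:  A·s = s·A
  (90.87 mS) × (705 kg m^2 s^-2 A^-1):  [kg⁻¹·m⁻²·s³·A²] · [kg·m²·s⁻²·A⁻¹] = s·A
The terms do not share a single dimension (A vs s·A).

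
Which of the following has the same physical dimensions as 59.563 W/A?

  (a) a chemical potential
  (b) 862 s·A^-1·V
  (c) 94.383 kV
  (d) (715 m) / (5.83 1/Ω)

Reference: W·A⁻¹ = J·s⁻¹·A⁻¹ = kg·m²·s⁻³·A⁻¹.
Each option:
  (a) [chemical potential] = kg·m²·s⁻²·mol⁻¹
  (b) V·s·A⁻¹ = J·C⁻¹·s·A⁻¹ = kg·m²·s⁻²·A⁻²
  (c) V = J·C⁻¹ = kg·m²·s⁻³·A⁻¹  ← same
  (d) [m] / [kg⁻¹·m⁻²·s³·A²] = kg·m³·s⁻³·A⁻²
Only (c) matches kg·m²·s⁻³·A⁻¹.

(c)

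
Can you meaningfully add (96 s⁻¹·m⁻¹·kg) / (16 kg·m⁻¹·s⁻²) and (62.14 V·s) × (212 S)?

No

Reduce each to base SI dimensions:
  (96 s⁻¹·m⁻¹·kg) / (16 kg·m⁻¹·s⁻²):  [kg·m⁻¹·s⁻¹] / [kg·m⁻¹·s⁻²] = s
  (62.14 V·s) × (212 S):  [kg·m²·s⁻²·A⁻¹] · [kg⁻¹·m⁻²·s³·A²] = s·A
s ≠ s·A, so they cannot be added.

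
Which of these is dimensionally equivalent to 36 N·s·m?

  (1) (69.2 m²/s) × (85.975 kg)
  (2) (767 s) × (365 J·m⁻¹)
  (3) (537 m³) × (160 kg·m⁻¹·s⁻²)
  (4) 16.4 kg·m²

(1)

Reference: N·m·s = kg·m·s⁻²·m·s = kg·m²·s⁻¹.
Each option:
  (1) [m²·s⁻¹] · [kg] = kg·m²·s⁻¹  ← same
  (2) [s] · [kg·m·s⁻²] = kg·m·s⁻¹
  (3) [m³] · [kg·m⁻¹·s⁻²] = kg·m²·s⁻²
  (4) kg·m²
Only (1) matches kg·m²·s⁻¹.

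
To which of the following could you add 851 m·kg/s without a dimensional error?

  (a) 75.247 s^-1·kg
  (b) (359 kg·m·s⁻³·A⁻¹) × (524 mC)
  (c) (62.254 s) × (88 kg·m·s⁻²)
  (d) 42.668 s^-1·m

(c)

Reference: kg·m·s⁻¹.
Each option:
  (a) kg·s⁻¹
  (b) [kg·m·s⁻³·A⁻¹] · [s·A] = kg·m·s⁻²
  (c) [s] · [kg·m·s⁻²] = kg·m·s⁻¹  ← same
  (d) m·s⁻¹
Only (c) matches kg·m·s⁻¹.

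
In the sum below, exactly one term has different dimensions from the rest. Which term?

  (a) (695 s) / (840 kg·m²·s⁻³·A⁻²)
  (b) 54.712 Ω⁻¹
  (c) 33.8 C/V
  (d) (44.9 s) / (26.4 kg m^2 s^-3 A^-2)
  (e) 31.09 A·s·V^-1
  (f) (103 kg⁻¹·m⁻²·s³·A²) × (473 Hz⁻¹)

In SI base units:
  (a) [s] / [kg·m²·s⁻³·A⁻²] = kg⁻¹·m⁻²·s⁴·A²
  (b) Ω⁻¹ = (V·A⁻¹)⁻¹ = kg⁻¹·m⁻²·s³·A²
  (c) C·V⁻¹ = s·A·(J·C⁻¹)⁻¹ = kg⁻¹·m⁻²·s⁴·A²
  (d) [s] / [kg·m²·s⁻³·A⁻²] = kg⁻¹·m⁻²·s⁴·A²
  (e) A·s·V⁻¹ = A·s·(J·C⁻¹)⁻¹ = kg⁻¹·m⁻²·s⁴·A²
  (f) [kg⁻¹·m⁻²·s³·A²] · [s] = kg⁻¹·m⁻²·s⁴·A²
All reduce to kg⁻¹·m⁻²·s⁴·A² except (b), which is kg⁻¹·m⁻²·s³·A².

(b)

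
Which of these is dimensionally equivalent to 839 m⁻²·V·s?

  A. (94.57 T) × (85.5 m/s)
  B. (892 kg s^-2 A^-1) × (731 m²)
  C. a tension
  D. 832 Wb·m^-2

D.

Reference: V·s·m⁻² = J·C⁻¹·s·m⁻² = kg·s⁻²·A⁻¹.
Each option:
  A. [kg·s⁻²·A⁻¹] · [m·s⁻¹] = kg·m·s⁻³·A⁻¹
  B. [kg·s⁻²·A⁻¹] · [m²] = kg·m²·s⁻²·A⁻¹
  C. [tension] = kg·m·s⁻²
  D. Wb·m⁻² = V·s·m⁻² = kg·s⁻²·A⁻¹  ← same
Only D. matches kg·s⁻²·A⁻¹.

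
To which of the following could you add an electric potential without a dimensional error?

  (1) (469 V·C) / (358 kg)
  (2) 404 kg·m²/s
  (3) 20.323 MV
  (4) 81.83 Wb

(3)

Reference: [electric potential] = kg·m²·s⁻³·A⁻¹.
Each option:
  (1) [kg·m²·s⁻²] / [kg] = m²·s⁻²
  (2) kg·m²·s⁻¹
  (3) V = J·C⁻¹ = kg·m²·s⁻³·A⁻¹  ← same
  (4) Wb = V·s = kg·m²·s⁻²·A⁻¹
Only (3) matches kg·m²·s⁻³·A⁻¹.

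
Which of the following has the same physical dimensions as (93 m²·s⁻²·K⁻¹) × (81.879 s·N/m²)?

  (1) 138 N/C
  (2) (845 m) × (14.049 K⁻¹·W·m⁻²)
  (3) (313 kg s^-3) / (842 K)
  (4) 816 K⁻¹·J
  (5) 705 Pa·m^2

(2)

Reference: [m²·s⁻²·K⁻¹] · [kg·m⁻¹·s⁻¹] = kg·m·s⁻³·K⁻¹.
Each option:
  (1) N·C⁻¹ = kg·m·s⁻²·(s·A)⁻¹ = kg·m·s⁻³·A⁻¹
  (2) [m] · [kg·s⁻³·K⁻¹] = kg·m·s⁻³·K⁻¹  ← same
  (3) [kg·s⁻³] / [K] = kg·s⁻³·K⁻¹
  (4) J·K⁻¹ = N·m·K⁻¹ = kg·m²·s⁻²·K⁻¹
  (5) Pa·m² = N·m⁻²·m² = kg·m·s⁻²
Only (2) matches kg·m·s⁻³·K⁻¹.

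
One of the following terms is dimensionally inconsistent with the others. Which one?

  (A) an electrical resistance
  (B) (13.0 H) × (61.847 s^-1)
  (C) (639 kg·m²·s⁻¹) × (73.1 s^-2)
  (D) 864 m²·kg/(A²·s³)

(C)

Dimensions:
  (A) [electrical resistance] = kg·m²·s⁻³·A⁻²
  (B) [kg·m²·s⁻²·A⁻²] · [s⁻¹] = kg·m²·s⁻³·A⁻²
  (C) [kg·m²·s⁻¹] · [s⁻²] = kg·m²·s⁻³
  (D) kg·m²·s⁻³·A⁻²
All reduce to kg·m²·s⁻³·A⁻² except (C), which is kg·m²·s⁻³.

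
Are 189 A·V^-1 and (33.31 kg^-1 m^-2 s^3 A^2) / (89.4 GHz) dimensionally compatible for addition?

No

Expand each in SI base units:
  189 A·V^-1:  A·V⁻¹ = A·(J·C⁻¹)⁻¹ = kg⁻¹·m⁻²·s³·A²
  (33.31 kg^-1 m^-2 s^3 A^2) / (89.4 GHz):  [kg⁻¹·m⁻²·s³·A²] / [s⁻¹] = kg⁻¹·m⁻²·s⁴·A²
kg⁻¹·m⁻²·s³·A² ≠ kg⁻¹·m⁻²·s⁴·A², so they cannot be added.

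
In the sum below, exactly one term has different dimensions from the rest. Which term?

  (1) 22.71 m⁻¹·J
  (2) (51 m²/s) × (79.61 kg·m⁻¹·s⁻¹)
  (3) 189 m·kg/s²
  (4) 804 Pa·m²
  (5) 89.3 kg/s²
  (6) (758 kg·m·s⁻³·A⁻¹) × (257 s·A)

In SI base units:
  (1) J·m⁻¹ = N·m·m⁻¹ = kg·m·s⁻²
  (2) [m²·s⁻¹] · [kg·m⁻¹·s⁻¹] = kg·m·s⁻²
  (3) kg·m·s⁻²
  (4) Pa·m² = N·m⁻²·m² = kg·m·s⁻²
  (5) kg·s⁻²
  (6) [kg·m·s⁻³·A⁻¹] · [s·A] = kg·m·s⁻²
All reduce to kg·m·s⁻² except (5), which is kg·s⁻².

(5)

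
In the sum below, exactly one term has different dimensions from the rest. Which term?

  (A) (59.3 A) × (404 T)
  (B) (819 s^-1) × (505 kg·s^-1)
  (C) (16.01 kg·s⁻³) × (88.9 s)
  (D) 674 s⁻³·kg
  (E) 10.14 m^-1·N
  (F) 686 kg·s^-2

(D)

In SI base units:
  (A) [A] · [kg·s⁻²·A⁻¹] = kg·s⁻²
  (B) [s⁻¹] · [kg·s⁻¹] = kg·s⁻²
  (C) [kg·s⁻³] · [s] = kg·s⁻²
  (D) kg·s⁻³
  (E) N·m⁻¹ = kg·m·s⁻²·m⁻¹ = kg·s⁻²
  (F) kg·s⁻²
All reduce to kg·s⁻² except (D), which is kg·s⁻³.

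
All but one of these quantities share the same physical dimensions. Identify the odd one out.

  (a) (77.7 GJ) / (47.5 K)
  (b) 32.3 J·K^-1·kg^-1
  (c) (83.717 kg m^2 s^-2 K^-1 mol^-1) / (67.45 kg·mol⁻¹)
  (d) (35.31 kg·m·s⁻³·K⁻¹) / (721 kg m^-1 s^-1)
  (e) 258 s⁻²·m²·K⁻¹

Dimensions:
  (a) [kg·m²·s⁻²] / [K] = kg·m²·s⁻²·K⁻¹
  (b) J·kg⁻¹·K⁻¹ = N·m·kg⁻¹·K⁻¹ = m²·s⁻²·K⁻¹
  (c) [kg·m²·s⁻²·K⁻¹·mol⁻¹] / [kg·mol⁻¹] = m²·s⁻²·K⁻¹
  (d) [kg·m·s⁻³·K⁻¹] / [kg·m⁻¹·s⁻¹] = m²·s⁻²·K⁻¹
  (e) m²·s⁻²·K⁻¹
All reduce to m²·s⁻²·K⁻¹ except (a), which is kg·m²·s⁻²·K⁻¹.

(a)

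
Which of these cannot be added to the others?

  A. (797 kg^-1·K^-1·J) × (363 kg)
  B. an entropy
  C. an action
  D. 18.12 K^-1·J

C.

Work out the base dimensions of each:
  A. [m²·s⁻²·K⁻¹] · [kg] = kg·m²·s⁻²·K⁻¹
  B. [entropy] = kg·m²·s⁻²·K⁻¹
  C. [action] = kg·m²·s⁻¹
  D. J·K⁻¹ = N·m·K⁻¹ = kg·m²·s⁻²·K⁻¹
All reduce to kg·m²·s⁻²·K⁻¹ except C., which is kg·m²·s⁻¹.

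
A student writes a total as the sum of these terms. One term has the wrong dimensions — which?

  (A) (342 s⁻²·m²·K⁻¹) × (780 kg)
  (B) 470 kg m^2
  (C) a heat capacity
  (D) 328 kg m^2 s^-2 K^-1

(B)

Dimensions:
  (A) [m²·s⁻²·K⁻¹] · [kg] = kg·m²·s⁻²·K⁻¹
  (B) kg·m²
  (C) [heat capacity] = kg·m²·s⁻²·K⁻¹
  (D) kg·m²·s⁻²·K⁻¹
All reduce to kg·m²·s⁻²·K⁻¹ except (B), which is kg·m².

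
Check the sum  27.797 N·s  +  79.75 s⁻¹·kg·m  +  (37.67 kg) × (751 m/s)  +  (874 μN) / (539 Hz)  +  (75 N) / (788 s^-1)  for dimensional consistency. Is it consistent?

Work out the base dimensions of each:
  27.797 N·s:  N·s = kg·m·s⁻²·s = kg·m·s⁻¹
  79.75 s⁻¹·kg·m:  kg·m·s⁻¹
  (37.67 kg) × (751 m/s):  [kg] · [m·s⁻¹] = kg·m·s⁻¹
  (874 μN) / (539 Hz):  [kg·m·s⁻²] / [s⁻¹] = kg·m·s⁻¹
  (75 N) / (788 s^-1):  [kg·m·s⁻²] / [s⁻¹] = kg·m·s⁻¹
Every term reduces to kg·m·s⁻¹.

Yes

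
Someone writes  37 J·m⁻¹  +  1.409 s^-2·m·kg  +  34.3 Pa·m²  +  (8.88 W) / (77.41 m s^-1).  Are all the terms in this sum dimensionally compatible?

Yes

Expand each in SI base units:
  37 J·m⁻¹:  J·m⁻¹ = N·m·m⁻¹ = kg·m·s⁻²
  1.409 s^-2·m·kg:  kg·m·s⁻²
  34.3 Pa·m²:  Pa·m² = N·m⁻²·m² = kg·m·s⁻²
  (8.88 W) / (77.41 m s^-1):  [kg·m²·s⁻³] / [m·s⁻¹] = kg·m·s⁻²
Every term reduces to kg·m·s⁻².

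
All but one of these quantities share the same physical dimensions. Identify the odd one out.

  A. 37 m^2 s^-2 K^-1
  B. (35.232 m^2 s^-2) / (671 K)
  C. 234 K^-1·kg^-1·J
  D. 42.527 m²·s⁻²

Work out the base dimensions of each:
  A. m²·s⁻²·K⁻¹
  B. [m²·s⁻²] / [K] = m²·s⁻²·K⁻¹
  C. J·kg⁻¹·K⁻¹ = N·m·kg⁻¹·K⁻¹ = m²·s⁻²·K⁻¹
  D. m²·s⁻²
All reduce to m²·s⁻²·K⁻¹ except D., which is m²·s⁻².

D.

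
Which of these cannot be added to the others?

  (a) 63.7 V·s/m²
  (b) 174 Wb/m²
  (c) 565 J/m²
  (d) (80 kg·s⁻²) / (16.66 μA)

(c)

Work out the base dimensions of each:
  (a) V·s·m⁻² = J·C⁻¹·s·m⁻² = kg·s⁻²·A⁻¹
  (b) Wb·m⁻² = V·s·m⁻² = kg·s⁻²·A⁻¹
  (c) J·m⁻² = N·m·m⁻² = kg·s⁻²
  (d) [kg·s⁻²] / [A] = kg·s⁻²·A⁻¹
All reduce to kg·s⁻²·A⁻¹ except (c), which is kg·s⁻².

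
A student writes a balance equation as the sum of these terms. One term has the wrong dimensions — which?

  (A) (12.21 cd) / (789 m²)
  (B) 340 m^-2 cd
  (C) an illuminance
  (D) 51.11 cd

Dimensions:
  (A) [cd] / [m²] = m⁻²·cd
  (B) m⁻²·cd
  (C) [illuminance] = m⁻²·cd
  (D) cd
All reduce to m⁻²·cd except (D), which is cd.

(D)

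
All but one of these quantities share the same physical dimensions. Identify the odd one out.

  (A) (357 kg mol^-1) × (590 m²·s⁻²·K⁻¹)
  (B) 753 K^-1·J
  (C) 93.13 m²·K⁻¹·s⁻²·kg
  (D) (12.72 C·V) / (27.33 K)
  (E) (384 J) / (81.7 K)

(A)

In SI base units:
  (A) [kg·mol⁻¹] · [m²·s⁻²·K⁻¹] = kg·m²·s⁻²·K⁻¹·mol⁻¹
  (B) J·K⁻¹ = N·m·K⁻¹ = kg·m²·s⁻²·K⁻¹
  (C) kg·m²·s⁻²·K⁻¹
  (D) [kg·m²·s⁻²] / [K] = kg·m²·s⁻²·K⁻¹
  (E) [kg·m²·s⁻²] / [K] = kg·m²·s⁻²·K⁻¹
All reduce to kg·m²·s⁻²·K⁻¹ except (A), which is kg·m²·s⁻²·K⁻¹·mol⁻¹.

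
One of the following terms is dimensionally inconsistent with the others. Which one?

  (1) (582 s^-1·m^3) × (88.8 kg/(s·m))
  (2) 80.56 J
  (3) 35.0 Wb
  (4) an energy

Dimensions:
  (1) [m³·s⁻¹] · [kg·m⁻¹·s⁻¹] = kg·m²·s⁻²
  (2) J = N·m = kg·m²·s⁻²
  (3) Wb = V·s = kg·m²·s⁻²·A⁻¹
  (4) [energy] = kg·m²·s⁻²
All reduce to kg·m²·s⁻² except (3), which is kg·m²·s⁻²·A⁻¹.

(3)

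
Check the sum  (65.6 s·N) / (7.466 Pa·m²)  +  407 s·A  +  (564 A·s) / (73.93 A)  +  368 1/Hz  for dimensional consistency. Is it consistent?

No

Reduce each to base SI dimensions:
  (65.6 s·N) / (7.466 Pa·m²):  [kg·m·s⁻¹] / [kg·m·s⁻²] = s
  407 s·A:  A·s = s·A
  (564 A·s) / (73.93 A):  [s·A] / [A] = s
  368 1/Hz:  Hz⁻¹ = (s⁻¹)⁻¹ = s
The terms do not share a single dimension (s vs s·A).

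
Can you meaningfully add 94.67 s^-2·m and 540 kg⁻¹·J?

No

In SI base units:
  94.67 s^-2·m:  m·s⁻²
  540 kg⁻¹·J:  J·kg⁻¹ = N·m·kg⁻¹ = m²·s⁻²
m·s⁻² ≠ m²·s⁻², so they cannot be added.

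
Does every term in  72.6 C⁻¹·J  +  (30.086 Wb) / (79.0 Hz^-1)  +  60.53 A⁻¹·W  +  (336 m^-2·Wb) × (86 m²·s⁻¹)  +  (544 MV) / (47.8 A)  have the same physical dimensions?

No

Dimensions:
  72.6 C⁻¹·J:  J·C⁻¹ = N·m·(s·A)⁻¹ = kg·m²·s⁻³·A⁻¹
  (30.086 Wb) / (79.0 Hz^-1):  [kg·m²·s⁻²·A⁻¹] / [s] = kg·m²·s⁻³·A⁻¹
  60.53 A⁻¹·W:  W·A⁻¹ = J·s⁻¹·A⁻¹ = kg·m²·s⁻³·A⁻¹
  (336 m^-2·Wb) × (86 m²·s⁻¹):  [kg·s⁻²·A⁻¹] · [m²·s⁻¹] = kg·m²·s⁻³·A⁻¹
  (544 MV) / (47.8 A):  [kg·m²·s⁻³·A⁻¹] / [A] = kg·m²·s⁻³·A⁻²
The terms do not share a single dimension (kg·m²·s⁻³·A⁻² vs kg·m²·s⁻³·A⁻¹).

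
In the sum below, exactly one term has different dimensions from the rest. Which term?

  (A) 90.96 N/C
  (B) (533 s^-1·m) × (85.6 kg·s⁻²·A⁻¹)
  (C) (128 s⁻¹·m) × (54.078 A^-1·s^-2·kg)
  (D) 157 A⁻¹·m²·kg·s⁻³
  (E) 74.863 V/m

Dimensions:
  (A) N·C⁻¹ = kg·m·s⁻²·(s·A)⁻¹ = kg·m·s⁻³·A⁻¹
  (B) [m·s⁻¹] · [kg·s⁻²·A⁻¹] = kg·m·s⁻³·A⁻¹
  (C) [m·s⁻¹] · [kg·s⁻²·A⁻¹] = kg·m·s⁻³·A⁻¹
  (D) kg·m²·s⁻³·A⁻¹
  (E) V·m⁻¹ = J·C⁻¹·m⁻¹ = kg·m·s⁻³·A⁻¹
All reduce to kg·m·s⁻³·A⁻¹ except (D), which is kg·m²·s⁻³·A⁻¹.

(D)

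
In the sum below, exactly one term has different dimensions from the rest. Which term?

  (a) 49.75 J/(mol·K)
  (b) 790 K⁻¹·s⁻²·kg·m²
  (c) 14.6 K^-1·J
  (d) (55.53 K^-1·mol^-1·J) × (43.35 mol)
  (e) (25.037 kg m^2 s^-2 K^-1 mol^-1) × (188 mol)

Reduce each to base SI dimensions:
  (a) J·mol⁻¹·K⁻¹ = N·m·mol⁻¹·K⁻¹ = kg·m²·s⁻²·K⁻¹·mol⁻¹
  (b) kg·m²·s⁻²·K⁻¹
  (c) J·K⁻¹ = N·m·K⁻¹ = kg·m²·s⁻²·K⁻¹
  (d) [kg·m²·s⁻²·K⁻¹·mol⁻¹] · [mol] = kg·m²·s⁻²·K⁻¹
  (e) [kg·m²·s⁻²·K⁻¹·mol⁻¹] · [mol] = kg·m²·s⁻²·K⁻¹
All reduce to kg·m²·s⁻²·K⁻¹ except (a), which is kg·m²·s⁻²·K⁻¹·mol⁻¹.

(a)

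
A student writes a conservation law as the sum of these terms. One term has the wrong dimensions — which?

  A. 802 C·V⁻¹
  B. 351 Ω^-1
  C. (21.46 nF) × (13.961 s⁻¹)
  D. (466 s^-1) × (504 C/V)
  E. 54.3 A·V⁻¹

A.

Expand each in SI base units:
  A. C·V⁻¹ = s·A·(J·C⁻¹)⁻¹ = kg⁻¹·m⁻²·s⁴·A²
  B. Ω⁻¹ = (V·A⁻¹)⁻¹ = kg⁻¹·m⁻²·s³·A²
  C. [kg⁻¹·m⁻²·s⁴·A²] · [s⁻¹] = kg⁻¹·m⁻²·s³·A²
  D. [s⁻¹] · [kg⁻¹·m⁻²·s⁴·A²] = kg⁻¹·m⁻²·s³·A²
  E. A·V⁻¹ = A·(J·C⁻¹)⁻¹ = kg⁻¹·m⁻²·s³·A²
All reduce to kg⁻¹·m⁻²·s³·A² except A., which is kg⁻¹·m⁻²·s⁴·A².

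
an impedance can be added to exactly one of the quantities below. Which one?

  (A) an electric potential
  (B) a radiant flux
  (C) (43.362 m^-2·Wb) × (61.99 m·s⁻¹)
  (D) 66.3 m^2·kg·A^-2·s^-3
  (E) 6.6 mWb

Reference: [impedance] = kg·m²·s⁻³·A⁻².
Each option:
  (A) [electric potential] = kg·m²·s⁻³·A⁻¹
  (B) [radiant flux] = kg·m²·s⁻³
  (C) [kg·s⁻²·A⁻¹] · [m·s⁻¹] = kg·m·s⁻³·A⁻¹
  (D) kg·m²·s⁻³·A⁻²  ← same
  (E) Wb = V·s = kg·m²·s⁻²·A⁻¹
Only (D) matches kg·m²·s⁻³·A⁻².

(D)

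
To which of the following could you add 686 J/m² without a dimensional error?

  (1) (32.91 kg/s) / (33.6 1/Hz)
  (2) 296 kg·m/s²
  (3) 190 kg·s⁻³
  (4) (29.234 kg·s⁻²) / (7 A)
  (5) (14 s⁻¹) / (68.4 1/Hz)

Reference: J·m⁻² = N·m·m⁻² = kg·s⁻².
Each option:
  (1) [kg·s⁻¹] / [s] = kg·s⁻²  ← same
  (2) kg·m·s⁻²
  (3) kg·s⁻³
  (4) [kg·s⁻²] / [A] = kg·s⁻²·A⁻¹
  (5) [s⁻¹] / [s] = s⁻²
Only (1) matches kg·s⁻².

(1)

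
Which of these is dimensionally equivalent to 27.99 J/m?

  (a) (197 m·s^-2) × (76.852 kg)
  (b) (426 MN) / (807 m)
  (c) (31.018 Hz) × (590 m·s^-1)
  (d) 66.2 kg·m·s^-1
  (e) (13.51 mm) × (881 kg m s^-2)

Reference: J·m⁻¹ = N·m·m⁻¹ = kg·m·s⁻².
Each option:
  (a) [m·s⁻²] · [kg] = kg·m·s⁻²  ← same
  (b) [kg·m·s⁻²] / [m] = kg·s⁻²
  (c) [s⁻¹] · [m·s⁻¹] = m·s⁻²
  (d) kg·m·s⁻¹
  (e) [m] · [kg·m·s⁻²] = kg·m²·s⁻²
Only (a) matches kg·m·s⁻².

(a)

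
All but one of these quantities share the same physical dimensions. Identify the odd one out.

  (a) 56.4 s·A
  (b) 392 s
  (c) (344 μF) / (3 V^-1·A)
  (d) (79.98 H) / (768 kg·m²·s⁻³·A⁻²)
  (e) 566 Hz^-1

In SI base units:
  (a) A·s = s·A
  (b) s
  (c) [kg⁻¹·m⁻²·s⁴·A²] / [kg⁻¹·m⁻²·s³·A²] = s
  (d) [kg·m²·s⁻²·A⁻²] / [kg·m²·s⁻³·A⁻²] = s
  (e) Hz⁻¹ = (s⁻¹)⁻¹ = s
All reduce to s except (a), which is s·A.

(a)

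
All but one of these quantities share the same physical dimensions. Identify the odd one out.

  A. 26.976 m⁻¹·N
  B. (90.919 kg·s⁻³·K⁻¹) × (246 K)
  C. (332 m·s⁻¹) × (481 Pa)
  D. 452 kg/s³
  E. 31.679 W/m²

Reduce each to base SI dimensions:
  A. N·m⁻¹ = kg·m·s⁻²·m⁻¹ = kg·s⁻²
  B. [kg·s⁻³·K⁻¹] · [K] = kg·s⁻³
  C. [m·s⁻¹] · [kg·m⁻¹·s⁻²] = kg·s⁻³
  D. kg·s⁻³
  E. W·m⁻² = J·s⁻¹·m⁻² = kg·s⁻³
All reduce to kg·s⁻³ except A., which is kg·s⁻².

A.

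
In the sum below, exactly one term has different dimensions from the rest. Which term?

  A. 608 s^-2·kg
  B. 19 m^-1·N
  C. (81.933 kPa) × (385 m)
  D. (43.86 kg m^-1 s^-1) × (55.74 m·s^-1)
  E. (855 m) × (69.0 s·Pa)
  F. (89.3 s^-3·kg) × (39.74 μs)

Expand each in SI base units:
  A. kg·s⁻²
  B. N·m⁻¹ = kg·m·s⁻²·m⁻¹ = kg·s⁻²
  C. [kg·m⁻¹·s⁻²] · [m] = kg·s⁻²
  D. [kg·m⁻¹·s⁻¹] · [m·s⁻¹] = kg·s⁻²
  E. [m] · [kg·m⁻¹·s⁻¹] = kg·s⁻¹
  F. [kg·s⁻³] · [s] = kg·s⁻²
All reduce to kg·s⁻² except E., which is kg·s⁻¹.

E.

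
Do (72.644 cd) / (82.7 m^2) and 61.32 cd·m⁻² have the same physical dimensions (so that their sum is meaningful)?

Yes

In SI base units:
  (72.644 cd) / (82.7 m^2):  [cd] / [m²] = m⁻²·cd
  61.32 cd·m⁻²:  cd·m⁻² = m⁻²·cd
Both are m⁻²·cd, so they have the same dimensions and can be added.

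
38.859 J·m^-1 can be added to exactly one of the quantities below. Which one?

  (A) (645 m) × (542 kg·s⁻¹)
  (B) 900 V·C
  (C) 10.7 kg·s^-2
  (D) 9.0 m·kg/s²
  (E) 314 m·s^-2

(D)

Reference: J·m⁻¹ = N·m·m⁻¹ = kg·m·s⁻².
Each option:
  (A) [m] · [kg·s⁻¹] = kg·m·s⁻¹
  (B) C·V = s·A·J·C⁻¹ = kg·m²·s⁻²
  (C) kg·s⁻²
  (D) kg·m·s⁻²  ← same
  (E) m·s⁻²
Only (D) matches kg·m·s⁻².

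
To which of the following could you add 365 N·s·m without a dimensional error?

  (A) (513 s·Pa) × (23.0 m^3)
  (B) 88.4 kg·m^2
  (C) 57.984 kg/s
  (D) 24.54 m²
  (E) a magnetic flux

(A)

Reference: N·m·s = kg·m·s⁻²·m·s = kg·m²·s⁻¹.
Each option:
  (A) [kg·m⁻¹·s⁻¹] · [m³] = kg·m²·s⁻¹  ← same
  (B) kg·m²
  (C) kg·s⁻¹
  (D) m²
  (E) [magnetic flux] = kg·m²·s⁻²·A⁻¹
Only (A) matches kg·m²·s⁻¹.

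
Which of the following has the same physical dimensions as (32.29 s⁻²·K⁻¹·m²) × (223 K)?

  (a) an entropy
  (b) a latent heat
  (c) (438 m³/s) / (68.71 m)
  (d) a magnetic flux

Reference: [m²·s⁻²·K⁻¹] · [K] = m²·s⁻².
Each option:
  (a) [entropy] = kg·m²·s⁻²·K⁻¹
  (b) [latent heat] = m²·s⁻²  ← same
  (c) [m³·s⁻¹] / [m] = m²·s⁻¹
  (d) [magnetic flux] = kg·m²·s⁻²·A⁻¹
Only (b) matches m²·s⁻².

(b)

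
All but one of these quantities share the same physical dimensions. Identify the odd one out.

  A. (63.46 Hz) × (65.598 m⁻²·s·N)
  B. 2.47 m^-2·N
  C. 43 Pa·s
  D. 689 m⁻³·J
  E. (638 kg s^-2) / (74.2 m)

C.

In SI base units:
  A. [s⁻¹] · [kg·m⁻¹·s⁻¹] = kg·m⁻¹·s⁻²
  B. N·m⁻² = kg·m·s⁻²·m⁻² = kg·m⁻¹·s⁻²
  C. Pa·s = N·m⁻²·s = kg·m⁻¹·s⁻¹
  D. J·m⁻³ = N·m·m⁻³ = kg·m⁻¹·s⁻²
  E. [kg·s⁻²] / [m] = kg·m⁻¹·s⁻²
All reduce to kg·m⁻¹·s⁻² except C., which is kg·m⁻¹·s⁻¹.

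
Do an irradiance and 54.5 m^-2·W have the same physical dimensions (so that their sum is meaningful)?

Yes

Reduce each to base SI dimensions:
  an irradiance:  [irradiance] = kg·s⁻³
  54.5 m^-2·W:  W·m⁻² = J·s⁻¹·m⁻² = kg·s⁻³
Both are kg·s⁻³, so they have the same dimensions and can be added.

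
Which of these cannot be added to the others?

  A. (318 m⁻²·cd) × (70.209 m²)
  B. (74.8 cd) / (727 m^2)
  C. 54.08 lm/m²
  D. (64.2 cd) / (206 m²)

Work out the base dimensions of each:
  A. [m⁻²·cd] · [m²] = cd
  B. [cd] / [m²] = m⁻²·cd
  C. lm·m⁻² = cd·m⁻² = m⁻²·cd
  D. [cd] / [m²] = m⁻²·cd
All reduce to m⁻²·cd except A., which is cd.

A.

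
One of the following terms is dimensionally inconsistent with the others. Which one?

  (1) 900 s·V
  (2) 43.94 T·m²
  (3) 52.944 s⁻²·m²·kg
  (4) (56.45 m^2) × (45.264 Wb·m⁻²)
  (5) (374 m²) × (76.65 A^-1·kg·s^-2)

(3)

Reduce each to base SI dimensions:
  (1) V·s = J·C⁻¹·s = kg·m²·s⁻²·A⁻¹
  (2) T·m² = Wb·m⁻²·m² = kg·m²·s⁻²·A⁻¹
  (3) kg·m²·s⁻²
  (4) [m²] · [kg·s⁻²·A⁻¹] = kg·m²·s⁻²·A⁻¹
  (5) [m²] · [kg·s⁻²·A⁻¹] = kg·m²·s⁻²·A⁻¹
All reduce to kg·m²·s⁻²·A⁻¹ except (3), which is kg·m²·s⁻².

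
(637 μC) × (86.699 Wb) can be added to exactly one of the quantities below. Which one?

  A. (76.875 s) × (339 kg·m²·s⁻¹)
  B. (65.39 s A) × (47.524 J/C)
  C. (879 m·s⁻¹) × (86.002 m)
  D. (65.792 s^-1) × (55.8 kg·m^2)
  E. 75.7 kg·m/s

D.

Reference: [s·A] · [kg·m²·s⁻²·A⁻¹] = kg·m²·s⁻¹.
Each option:
  A. [s] · [kg·m²·s⁻¹] = kg·m²
  B. [s·A] · [kg·m²·s⁻³·A⁻¹] = kg·m²·s⁻²
  C. [m·s⁻¹] · [m] = m²·s⁻¹
  D. [s⁻¹] · [kg·m²] = kg·m²·s⁻¹  ← same
  E. kg·m·s⁻¹
Only D. matches kg·m²·s⁻¹.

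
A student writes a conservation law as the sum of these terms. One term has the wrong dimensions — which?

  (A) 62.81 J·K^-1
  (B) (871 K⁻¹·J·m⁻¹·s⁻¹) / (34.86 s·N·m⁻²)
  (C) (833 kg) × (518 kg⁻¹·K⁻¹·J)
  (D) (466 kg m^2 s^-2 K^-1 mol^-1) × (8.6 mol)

In SI base units:
  (A) J·K⁻¹ = N·m·K⁻¹ = kg·m²·s⁻²·K⁻¹
  (B) [kg·m·s⁻³·K⁻¹] / [kg·m⁻¹·s⁻¹] = m²·s⁻²·K⁻¹
  (C) [kg] · [m²·s⁻²·K⁻¹] = kg·m²·s⁻²·K⁻¹
  (D) [kg·m²·s⁻²·K⁻¹·mol⁻¹] · [mol] = kg·m²·s⁻²·K⁻¹
All reduce to kg·m²·s⁻²·K⁻¹ except (B), which is m²·s⁻²·K⁻¹.

(B)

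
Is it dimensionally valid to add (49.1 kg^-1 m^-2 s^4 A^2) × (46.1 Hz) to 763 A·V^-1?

Yes

Expand each in SI base units:
  (49.1 kg^-1 m^-2 s^4 A^2) × (46.1 Hz):  [kg⁻¹·m⁻²·s⁴·A²] · [s⁻¹] = kg⁻¹·m⁻²·s³·A²
  763 A·V^-1:  A·V⁻¹ = A·(J·C⁻¹)⁻¹ = kg⁻¹·m⁻²·s³·A²
Both are kg⁻¹·m⁻²·s³·A², so they have the same dimensions and can be added.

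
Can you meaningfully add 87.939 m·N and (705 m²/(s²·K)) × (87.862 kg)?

No

Expand each in SI base units:
  87.939 m·N:  N·m = kg·m·s⁻²·m = kg·m²·s⁻²
  (705 m²/(s²·K)) × (87.862 kg):  [m²·s⁻²·K⁻¹] · [kg] = kg·m²·s⁻²·K⁻¹
kg·m²·s⁻² ≠ kg·m²·s⁻²·K⁻¹, so they cannot be added.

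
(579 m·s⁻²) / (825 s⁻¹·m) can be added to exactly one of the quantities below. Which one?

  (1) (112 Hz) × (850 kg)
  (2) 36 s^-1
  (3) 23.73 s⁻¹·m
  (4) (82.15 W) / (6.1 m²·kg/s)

Reference: [m·s⁻²] / [m·s⁻¹] = s⁻¹.
Each option:
  (1) [s⁻¹] · [kg] = kg·s⁻¹
  (2) s⁻¹  ← same
  (3) m·s⁻¹
  (4) [kg·m²·s⁻³] / [kg·m²·s⁻¹] = s⁻²
Only (2) matches s⁻¹.

(2)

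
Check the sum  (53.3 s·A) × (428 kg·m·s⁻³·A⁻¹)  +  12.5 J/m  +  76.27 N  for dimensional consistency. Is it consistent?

Expand each in SI base units:
  (53.3 s·A) × (428 kg·m·s⁻³·A⁻¹):  [s·A] · [kg·m·s⁻³·A⁻¹] = kg·m·s⁻²
  12.5 J/m:  J·m⁻¹ = N·m·m⁻¹ = kg·m·s⁻²
  76.27 N:  N = kg·m·s⁻²
Every term reduces to kg·m·s⁻².

Yes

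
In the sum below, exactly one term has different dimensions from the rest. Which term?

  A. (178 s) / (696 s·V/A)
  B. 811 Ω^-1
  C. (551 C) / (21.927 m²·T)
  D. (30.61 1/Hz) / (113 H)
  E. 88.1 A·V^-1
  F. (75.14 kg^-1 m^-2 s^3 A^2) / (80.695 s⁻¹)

F.

In SI base units:
  A. [s] / [kg·m²·s⁻²·A⁻²] = kg⁻¹·m⁻²·s³·A²
  B. Ω⁻¹ = (V·A⁻¹)⁻¹ = kg⁻¹·m⁻²·s³·A²
  C. [s·A] / [kg·m²·s⁻²·A⁻¹] = kg⁻¹·m⁻²·s³·A²
  D. [s] / [kg·m²·s⁻²·A⁻²] = kg⁻¹·m⁻²·s³·A²
  E. A·V⁻¹ = A·(J·C⁻¹)⁻¹ = kg⁻¹·m⁻²·s³·A²
  F. [kg⁻¹·m⁻²·s³·A²] / [s⁻¹] = kg⁻¹·m⁻²·s⁴·A²
All reduce to kg⁻¹·m⁻²·s³·A² except F., which is kg⁻¹·m⁻²·s⁴·A².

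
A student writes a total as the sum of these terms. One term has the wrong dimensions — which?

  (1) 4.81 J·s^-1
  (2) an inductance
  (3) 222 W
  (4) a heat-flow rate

Work out the base dimensions of each:
  (1) J·s⁻¹ = N·m·s⁻¹ = kg·m²·s⁻³
  (2) [inductance] = kg·m²·s⁻²·A⁻²
  (3) W = J·s⁻¹ = kg·m²·s⁻³
  (4) [heat-flow rate] = kg·m²·s⁻³
All reduce to kg·m²·s⁻³ except (2), which is kg·m²·s⁻²·A⁻².

(2)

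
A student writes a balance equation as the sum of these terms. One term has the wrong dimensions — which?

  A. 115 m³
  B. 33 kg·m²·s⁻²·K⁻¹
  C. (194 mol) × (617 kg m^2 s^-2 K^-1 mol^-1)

A.

Work out the base dimensions of each:
  A. m³
  B. kg·m²·s⁻²·K⁻¹
  C. [mol] · [kg·m²·s⁻²·K⁻¹·mol⁻¹] = kg·m²·s⁻²·K⁻¹
All reduce to kg·m²·s⁻²·K⁻¹ except A., which is m³.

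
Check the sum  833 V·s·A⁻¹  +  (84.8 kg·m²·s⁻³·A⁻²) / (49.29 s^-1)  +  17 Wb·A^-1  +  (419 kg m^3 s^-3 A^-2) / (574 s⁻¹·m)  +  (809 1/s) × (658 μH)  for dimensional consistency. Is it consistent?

In SI base units:
  833 V·s·A⁻¹:  V·s·A⁻¹ = J·C⁻¹·s·A⁻¹ = kg·m²·s⁻²·A⁻²
  (84.8 kg·m²·s⁻³·A⁻²) / (49.29 s^-1):  [kg·m²·s⁻³·A⁻²] / [s⁻¹] = kg·m²·s⁻²·A⁻²
  17 Wb·A^-1:  Wb·A⁻¹ = V·s·A⁻¹ = kg·m²·s⁻²·A⁻²
  (419 kg m^3 s^-3 A^-2) / (574 s⁻¹·m):  [kg·m³·s⁻³·A⁻²] / [m·s⁻¹] = kg·m²·s⁻²·A⁻²
  (809 1/s) × (658 μH):  [s⁻¹] · [kg·m²·s⁻²·A⁻²] = kg·m²·s⁻³·A⁻²
The terms do not share a single dimension (kg·m²·s⁻²·A⁻² vs kg·m²·s⁻³·A⁻²).

No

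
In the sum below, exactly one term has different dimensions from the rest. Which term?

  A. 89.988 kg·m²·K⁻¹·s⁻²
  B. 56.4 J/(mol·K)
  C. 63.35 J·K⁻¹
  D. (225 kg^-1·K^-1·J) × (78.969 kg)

Expand each in SI base units:
  A. kg·m²·s⁻²·K⁻¹
  B. J·mol⁻¹·K⁻¹ = N·m·mol⁻¹·K⁻¹ = kg·m²·s⁻²·K⁻¹·mol⁻¹
  C. J·K⁻¹ = N·m·K⁻¹ = kg·m²·s⁻²·K⁻¹
  D. [m²·s⁻²·K⁻¹] · [kg] = kg·m²·s⁻²·K⁻¹
All reduce to kg·m²·s⁻²·K⁻¹ except B., which is kg·m²·s⁻²·K⁻¹·mol⁻¹.

B.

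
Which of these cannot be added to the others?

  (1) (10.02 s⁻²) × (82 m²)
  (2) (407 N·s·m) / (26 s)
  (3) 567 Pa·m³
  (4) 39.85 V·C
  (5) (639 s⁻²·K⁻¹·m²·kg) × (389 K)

Reduce each to base SI dimensions:
  (1) [s⁻²] · [m²] = m²·s⁻²
  (2) [kg·m²·s⁻¹] / [s] = kg·m²·s⁻²
  (3) Pa·m³ = N·m⁻²·m³ = kg·m²·s⁻²
  (4) C·V = s·A·J·C⁻¹ = kg·m²·s⁻²
  (5) [kg·m²·s⁻²·K⁻¹] · [K] = kg·m²·s⁻²
All reduce to kg·m²·s⁻² except (1), which is m²·s⁻².

(1)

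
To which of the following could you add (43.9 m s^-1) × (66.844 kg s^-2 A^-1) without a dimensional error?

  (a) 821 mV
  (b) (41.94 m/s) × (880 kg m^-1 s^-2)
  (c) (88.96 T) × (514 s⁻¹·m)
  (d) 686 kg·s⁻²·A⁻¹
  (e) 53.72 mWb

(c)

Reference: [m·s⁻¹] · [kg·s⁻²·A⁻¹] = kg·m·s⁻³·A⁻¹.
Each option:
  (a) V = J·C⁻¹ = kg·m²·s⁻³·A⁻¹
  (b) [m·s⁻¹] · [kg·m⁻¹·s⁻²] = kg·s⁻³
  (c) [kg·s⁻²·A⁻¹] · [m·s⁻¹] = kg·m·s⁻³·A⁻¹  ← same
  (d) kg·s⁻²·A⁻¹
  (e) Wb = V·s = kg·m²·s⁻²·A⁻¹
Only (c) matches kg·m·s⁻³·A⁻¹.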